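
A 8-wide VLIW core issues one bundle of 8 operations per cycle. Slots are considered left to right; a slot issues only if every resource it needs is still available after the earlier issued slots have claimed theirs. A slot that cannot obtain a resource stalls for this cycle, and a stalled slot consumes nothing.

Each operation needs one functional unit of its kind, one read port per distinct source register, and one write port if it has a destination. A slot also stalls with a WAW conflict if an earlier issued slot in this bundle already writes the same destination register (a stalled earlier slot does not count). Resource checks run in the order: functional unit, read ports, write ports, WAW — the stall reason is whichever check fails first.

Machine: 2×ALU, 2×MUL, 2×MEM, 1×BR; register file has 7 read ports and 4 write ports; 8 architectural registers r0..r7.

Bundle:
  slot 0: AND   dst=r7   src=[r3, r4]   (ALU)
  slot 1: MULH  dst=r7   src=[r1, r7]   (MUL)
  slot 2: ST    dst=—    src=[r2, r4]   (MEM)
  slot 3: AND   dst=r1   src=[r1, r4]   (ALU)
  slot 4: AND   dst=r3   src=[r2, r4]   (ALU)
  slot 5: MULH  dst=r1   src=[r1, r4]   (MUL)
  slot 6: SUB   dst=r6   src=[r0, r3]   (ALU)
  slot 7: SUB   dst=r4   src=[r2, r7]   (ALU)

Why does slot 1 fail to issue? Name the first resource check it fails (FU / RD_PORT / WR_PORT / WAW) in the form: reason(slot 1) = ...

#0 ALU src=r3,r4 dispatched  <A:1 Mu:2 Ld:2 B:1 rd:5 wr:3>
#1 MUL src=r1,r7 held:WAW  <A:1 Mu:2 Ld:2 B:1 rd:5 wr:3>
#2 MEM src=r2,r4 dispatched  <A:1 Mu:2 Ld:1 B:1 rd:3 wr:3>
#3 ALU src=r1,r4 dispatched  <A:0 Mu:2 Ld:1 B:1 rd:1 wr:2>
#4 ALU src=r2,r4 held:FU  <A:0 Mu:2 Ld:1 B:1 rd:1 wr:2>
#5 MUL src=r1,r4 held:RD_PORT  <A:0 Mu:2 Ld:1 B:1 rd:1 wr:2>
#6 ALU src=r0,r3 held:FU  <A:0 Mu:2 Ld:1 B:1 rd:1 wr:2>
#7 ALU src=r2,r7 held:FU  <A:0 Mu:2 Ld:1 B:1 rd:1 wr:2>

reason(slot 1) = WAW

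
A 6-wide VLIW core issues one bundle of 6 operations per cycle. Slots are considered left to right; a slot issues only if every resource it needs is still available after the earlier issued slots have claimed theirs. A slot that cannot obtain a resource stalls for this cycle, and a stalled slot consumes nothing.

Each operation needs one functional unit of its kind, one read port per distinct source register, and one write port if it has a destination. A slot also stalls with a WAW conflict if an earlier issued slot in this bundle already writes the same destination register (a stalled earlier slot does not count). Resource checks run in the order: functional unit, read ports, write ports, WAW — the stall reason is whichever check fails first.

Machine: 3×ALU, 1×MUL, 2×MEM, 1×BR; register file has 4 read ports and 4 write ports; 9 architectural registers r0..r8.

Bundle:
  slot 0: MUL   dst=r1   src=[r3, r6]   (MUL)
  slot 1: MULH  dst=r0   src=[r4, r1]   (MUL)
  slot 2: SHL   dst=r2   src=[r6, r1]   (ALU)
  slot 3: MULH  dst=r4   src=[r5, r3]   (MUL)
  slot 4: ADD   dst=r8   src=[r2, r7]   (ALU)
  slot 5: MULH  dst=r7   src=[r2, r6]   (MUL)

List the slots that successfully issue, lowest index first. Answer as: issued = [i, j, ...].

issued = [0, 2]

(0) want 1×MUL +2rd +1wr — yes → AL3|MU0|ME2|BR1|rd2|wr3
(1) want 1×MUL +2rd +1wr — FU → AL3|MU0|ME2|BR1|rd2|wr3
(2) want 1×ALU +2rd +1wr — yes → AL2|MU0|ME2|BR1|rd0|wr2
(3) want 1×MUL +2rd +1wr — FU → AL2|MU0|ME2|BR1|rd0|wr2
(4) want 1×ALU +2rd +1wr — RD_PORT → AL2|MU0|ME2|BR1|rd0|wr2
(5) want 1×MUL +2rd +1wr — FU → AL2|MU0|ME2|BR1|rd0|wr2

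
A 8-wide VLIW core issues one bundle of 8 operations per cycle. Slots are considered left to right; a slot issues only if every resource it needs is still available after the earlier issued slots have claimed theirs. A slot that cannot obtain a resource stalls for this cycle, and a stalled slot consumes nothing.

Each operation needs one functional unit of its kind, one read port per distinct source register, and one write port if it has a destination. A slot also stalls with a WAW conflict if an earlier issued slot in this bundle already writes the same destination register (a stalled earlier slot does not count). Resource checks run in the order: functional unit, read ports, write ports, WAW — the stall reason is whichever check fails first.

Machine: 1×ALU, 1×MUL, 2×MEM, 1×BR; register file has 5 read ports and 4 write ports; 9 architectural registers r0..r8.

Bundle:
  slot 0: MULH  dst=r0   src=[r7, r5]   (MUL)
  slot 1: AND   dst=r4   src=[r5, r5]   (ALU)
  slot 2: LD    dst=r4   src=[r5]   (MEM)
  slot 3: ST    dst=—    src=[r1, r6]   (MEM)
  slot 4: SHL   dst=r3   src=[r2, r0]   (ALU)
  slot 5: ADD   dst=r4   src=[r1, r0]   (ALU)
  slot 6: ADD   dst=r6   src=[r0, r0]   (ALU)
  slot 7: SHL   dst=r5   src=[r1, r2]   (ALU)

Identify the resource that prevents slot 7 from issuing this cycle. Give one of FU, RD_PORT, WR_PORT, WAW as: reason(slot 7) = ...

reason(slot 7) = FU

(0) want 1×MUL +2rd +1wr — yes → AL1|MU0|ME2|BR1|rd3|wr3
(1) want 1×ALU +1rd +1wr — yes → AL0|MU0|ME2|BR1|rd2|wr2
(2) want 1×MEM +1rd +1wr — WAW → AL0|MU0|ME2|BR1|rd2|wr2
(3) want 1×MEM +2rd +0wr — yes → AL0|MU0|ME1|BR1|rd0|wr2
(4) want 1×ALU +2rd +1wr — FU → AL0|MU0|ME1|BR1|rd0|wr2
(5) want 1×ALU +2rd +1wr — FU → AL0|MU0|ME1|BR1|rd0|wr2
(6) want 1×ALU +1rd +1wr — FU → AL0|MU0|ME1|BR1|rd0|wr2
(7) want 1×ALU +2rd +1wr — FU → AL0|MU0|ME1|BR1|rd0|wr2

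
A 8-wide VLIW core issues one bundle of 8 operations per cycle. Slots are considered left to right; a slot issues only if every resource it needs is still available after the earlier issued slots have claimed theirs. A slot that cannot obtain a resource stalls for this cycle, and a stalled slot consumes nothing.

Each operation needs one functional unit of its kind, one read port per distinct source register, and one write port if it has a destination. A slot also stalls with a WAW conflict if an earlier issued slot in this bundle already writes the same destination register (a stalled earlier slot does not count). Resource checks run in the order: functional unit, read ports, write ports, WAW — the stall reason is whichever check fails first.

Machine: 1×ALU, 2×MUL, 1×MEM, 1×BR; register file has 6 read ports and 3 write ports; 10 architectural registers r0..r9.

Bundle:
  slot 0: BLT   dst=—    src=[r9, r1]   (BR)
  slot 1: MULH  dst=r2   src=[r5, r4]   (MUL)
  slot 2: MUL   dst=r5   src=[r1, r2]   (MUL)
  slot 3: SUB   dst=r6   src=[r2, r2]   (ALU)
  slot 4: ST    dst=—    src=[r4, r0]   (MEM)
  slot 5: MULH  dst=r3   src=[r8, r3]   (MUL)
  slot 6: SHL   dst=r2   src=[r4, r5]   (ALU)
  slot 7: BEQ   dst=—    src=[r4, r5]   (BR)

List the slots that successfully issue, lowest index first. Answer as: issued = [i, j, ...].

issued = [0, 1, 2]

[0] BR needs rd=2 wr=0: ok; after: ALU=1 MUL=2 MEM=1 BR=0, R=4, W=3
[1] MUL needs rd=2 wr=1: ok; after: ALU=1 MUL=1 MEM=1 BR=0, R=2, W=2
[2] MUL needs rd=2 wr=1: ok; after: ALU=1 MUL=0 MEM=1 BR=0, R=0, W=1
[3] ALU needs rd=1 wr=1: RD_PORT; after: ALU=1 MUL=0 MEM=1 BR=0, R=0, W=1
[4] MEM needs rd=2 wr=0: RD_PORT; after: ALU=1 MUL=0 MEM=1 BR=0, R=0, W=1
[5] MUL needs rd=2 wr=1: FU; after: ALU=1 MUL=0 MEM=1 BR=0, R=0, W=1
[6] ALU needs rd=2 wr=1: RD_PORT; after: ALU=1 MUL=0 MEM=1 BR=0, R=0, W=1
[7] BR needs rd=2 wr=0: FU; after: ALU=1 MUL=0 MEM=1 BR=0, R=0, W=1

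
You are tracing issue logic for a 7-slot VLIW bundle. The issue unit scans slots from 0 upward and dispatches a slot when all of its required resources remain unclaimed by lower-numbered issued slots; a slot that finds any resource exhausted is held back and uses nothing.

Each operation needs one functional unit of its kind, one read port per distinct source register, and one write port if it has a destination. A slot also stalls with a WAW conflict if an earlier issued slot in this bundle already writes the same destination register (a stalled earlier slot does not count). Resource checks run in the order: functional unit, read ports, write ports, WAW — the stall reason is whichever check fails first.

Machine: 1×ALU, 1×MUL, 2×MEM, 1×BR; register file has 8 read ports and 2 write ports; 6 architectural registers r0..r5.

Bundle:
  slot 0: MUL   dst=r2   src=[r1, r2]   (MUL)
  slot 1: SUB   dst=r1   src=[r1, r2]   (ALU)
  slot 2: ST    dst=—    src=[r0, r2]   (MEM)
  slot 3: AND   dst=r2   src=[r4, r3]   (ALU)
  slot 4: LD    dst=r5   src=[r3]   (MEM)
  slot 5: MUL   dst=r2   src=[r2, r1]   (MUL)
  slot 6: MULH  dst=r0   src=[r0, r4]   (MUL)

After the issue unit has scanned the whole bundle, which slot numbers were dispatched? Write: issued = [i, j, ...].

issued = [0, 1, 2]

(0) want 1×MUL +2rd +1wr — yes → AL1|MU0|ME2|BR1|rd6|wr1
(1) want 1×ALU +2rd +1wr — yes → AL0|MU0|ME2|BR1|rd4|wr0
(2) want 1×MEM +2rd +0wr — yes → AL0|MU0|ME1|BR1|rd2|wr0
(3) want 1×ALU +2rd +1wr — FU → AL0|MU0|ME1|BR1|rd2|wr0
(4) want 1×MEM +1rd +1wr — WR_PORT → AL0|MU0|ME1|BR1|rd2|wr0
(5) want 1×MUL +2rd +1wr — FU → AL0|MU0|ME1|BR1|rd2|wr0
(6) want 1×MUL +2rd +1wr — FU → AL0|MU0|ME1|BR1|rd2|wr0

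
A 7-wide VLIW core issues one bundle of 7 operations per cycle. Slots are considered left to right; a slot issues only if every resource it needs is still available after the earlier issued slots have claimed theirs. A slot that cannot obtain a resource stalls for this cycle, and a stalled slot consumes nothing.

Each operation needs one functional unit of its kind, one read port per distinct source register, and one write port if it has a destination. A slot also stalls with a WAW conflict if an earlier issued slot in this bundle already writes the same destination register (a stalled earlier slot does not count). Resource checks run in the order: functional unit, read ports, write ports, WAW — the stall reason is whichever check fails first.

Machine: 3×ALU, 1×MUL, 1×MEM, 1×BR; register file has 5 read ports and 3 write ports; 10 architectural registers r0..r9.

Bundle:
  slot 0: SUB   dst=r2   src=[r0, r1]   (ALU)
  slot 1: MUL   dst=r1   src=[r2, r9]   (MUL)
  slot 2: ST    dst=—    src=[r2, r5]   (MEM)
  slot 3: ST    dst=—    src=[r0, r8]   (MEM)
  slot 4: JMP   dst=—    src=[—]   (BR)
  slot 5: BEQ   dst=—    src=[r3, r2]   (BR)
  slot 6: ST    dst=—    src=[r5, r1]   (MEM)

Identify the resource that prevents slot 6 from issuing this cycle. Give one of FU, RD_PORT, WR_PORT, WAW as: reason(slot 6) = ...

slot 0 (ALU): ISSUE — free A2,Mu1,Ld1,B1 rp3 wp2
slot 1 (MUL): ISSUE — free A2,Mu0,Ld1,B1 rp1 wp1
slot 2 (MEM): stall RD_PORT — free A2,Mu0,Ld1,B1 rp1 wp1
slot 3 (MEM): stall RD_PORT — free A2,Mu0,Ld1,B1 rp1 wp1
slot 4 (BR): ISSUE — free A2,Mu0,Ld1,B0 rp1 wp1
slot 5 (BR): stall FU — free A2,Mu0,Ld1,B0 rp1 wp1
slot 6 (MEM): stall RD_PORT — free A2,Mu0,Ld1,B0 rp1 wp1

reason(slot 6) = RD_PORT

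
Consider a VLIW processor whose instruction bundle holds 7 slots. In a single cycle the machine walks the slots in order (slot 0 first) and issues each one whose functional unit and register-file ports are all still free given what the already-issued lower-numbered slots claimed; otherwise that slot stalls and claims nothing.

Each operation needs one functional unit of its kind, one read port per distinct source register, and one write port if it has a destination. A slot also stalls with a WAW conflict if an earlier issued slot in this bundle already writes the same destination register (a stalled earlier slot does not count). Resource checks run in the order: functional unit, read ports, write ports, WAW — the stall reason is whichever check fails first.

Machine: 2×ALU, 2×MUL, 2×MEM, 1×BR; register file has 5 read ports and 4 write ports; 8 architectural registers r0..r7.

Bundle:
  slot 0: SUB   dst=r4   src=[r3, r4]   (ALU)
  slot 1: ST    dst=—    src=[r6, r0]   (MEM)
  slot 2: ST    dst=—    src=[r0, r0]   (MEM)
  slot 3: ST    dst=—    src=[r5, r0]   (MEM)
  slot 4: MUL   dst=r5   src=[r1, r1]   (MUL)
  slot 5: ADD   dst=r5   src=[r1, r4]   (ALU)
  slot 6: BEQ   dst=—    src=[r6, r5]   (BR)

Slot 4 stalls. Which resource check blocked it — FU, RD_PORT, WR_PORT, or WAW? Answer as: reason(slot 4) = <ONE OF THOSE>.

reason(slot 4) = RD_PORT

  0. ALU→r4 ⇒ go  {1A/2Mu/2Ld/1B | 3r 3w}
  1. MEM ⇒ go  {1A/2Mu/1Ld/1B | 1r 3w}
  2. MEM ⇒ go  {1A/2Mu/0Ld/1B | 0r 3w}
  3. MEM ⇒ no(FU)  {1A/2Mu/0Ld/1B | 0r 3w}
  4. MUL→r5 ⇒ no(RD_PORT)  {1A/2Mu/0Ld/1B | 0r 3w}
  5. ALU→r5 ⇒ no(RD_PORT)  {1A/2Mu/0Ld/1B | 0r 3w}
  6. BR ⇒ no(RD_PORT)  {1A/2Mu/0Ld/1B | 0r 3w}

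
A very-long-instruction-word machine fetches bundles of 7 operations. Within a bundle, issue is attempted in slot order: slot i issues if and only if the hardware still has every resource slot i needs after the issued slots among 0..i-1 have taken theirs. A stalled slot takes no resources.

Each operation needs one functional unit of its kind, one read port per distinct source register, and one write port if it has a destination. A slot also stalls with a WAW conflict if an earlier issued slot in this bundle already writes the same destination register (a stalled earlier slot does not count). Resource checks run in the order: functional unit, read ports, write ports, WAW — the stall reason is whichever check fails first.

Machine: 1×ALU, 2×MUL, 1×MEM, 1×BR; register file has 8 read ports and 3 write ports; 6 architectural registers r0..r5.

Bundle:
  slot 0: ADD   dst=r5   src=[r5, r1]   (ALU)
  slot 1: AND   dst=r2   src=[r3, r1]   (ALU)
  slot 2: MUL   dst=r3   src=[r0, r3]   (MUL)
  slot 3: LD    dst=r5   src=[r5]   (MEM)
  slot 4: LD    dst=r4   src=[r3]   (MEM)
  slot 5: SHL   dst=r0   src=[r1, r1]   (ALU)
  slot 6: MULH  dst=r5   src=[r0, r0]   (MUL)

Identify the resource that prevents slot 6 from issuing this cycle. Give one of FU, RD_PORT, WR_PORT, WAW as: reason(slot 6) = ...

[0] ALU needs rd=2 wr=1: ok; after: ALU=0 MUL=2 MEM=1 BR=1, R=6, W=2
[1] ALU needs rd=2 wr=1: FU; after: ALU=0 MUL=2 MEM=1 BR=1, R=6, W=2
[2] MUL needs rd=2 wr=1: ok; after: ALU=0 MUL=1 MEM=1 BR=1, R=4, W=1
[3] MEM needs rd=1 wr=1: WAW; after: ALU=0 MUL=1 MEM=1 BR=1, R=4, W=1
[4] MEM needs rd=1 wr=1: ok; after: ALU=0 MUL=1 MEM=0 BR=1, R=3, W=0
[5] ALU needs rd=1 wr=1: FU; after: ALU=0 MUL=1 MEM=0 BR=1, R=3, W=0
[6] MUL needs rd=1 wr=1: WR_PORT; after: ALU=0 MUL=1 MEM=0 BR=1, R=3, W=0

reason(slot 6) = WR_PORT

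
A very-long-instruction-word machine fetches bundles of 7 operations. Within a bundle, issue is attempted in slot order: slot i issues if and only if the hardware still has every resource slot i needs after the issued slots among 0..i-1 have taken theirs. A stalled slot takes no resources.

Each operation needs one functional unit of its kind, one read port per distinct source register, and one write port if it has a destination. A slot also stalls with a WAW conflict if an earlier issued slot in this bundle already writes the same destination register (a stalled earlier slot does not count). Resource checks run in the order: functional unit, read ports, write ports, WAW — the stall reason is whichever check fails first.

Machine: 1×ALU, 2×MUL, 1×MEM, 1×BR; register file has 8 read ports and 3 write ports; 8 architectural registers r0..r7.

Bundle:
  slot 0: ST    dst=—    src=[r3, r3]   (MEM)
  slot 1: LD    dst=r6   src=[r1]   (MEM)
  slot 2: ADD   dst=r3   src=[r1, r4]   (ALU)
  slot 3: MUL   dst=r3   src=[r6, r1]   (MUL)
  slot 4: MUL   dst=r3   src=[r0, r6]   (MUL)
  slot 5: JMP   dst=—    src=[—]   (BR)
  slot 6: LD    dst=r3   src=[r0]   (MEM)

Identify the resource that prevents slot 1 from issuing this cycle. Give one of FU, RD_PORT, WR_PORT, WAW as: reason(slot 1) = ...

reason(slot 1) = FU

slot 0 (MEM): ISSUE — free A1,Mu2,Ld0,B1 rp7 wp3
slot 1 (MEM): stall FU — free A1,Mu2,Ld0,B1 rp7 wp3
slot 2 (ALU): ISSUE — free A0,Mu2,Ld0,B1 rp5 wp2
slot 3 (MUL): stall WAW — free A0,Mu2,Ld0,B1 rp5 wp2
slot 4 (MUL): stall WAW — free A0,Mu2,Ld0,B1 rp5 wp2
slot 5 (BR): ISSUE — free A0,Mu2,Ld0,B0 rp5 wp2
slot 6 (MEM): stall FU — free A0,Mu2,Ld0,B0 rp5 wp2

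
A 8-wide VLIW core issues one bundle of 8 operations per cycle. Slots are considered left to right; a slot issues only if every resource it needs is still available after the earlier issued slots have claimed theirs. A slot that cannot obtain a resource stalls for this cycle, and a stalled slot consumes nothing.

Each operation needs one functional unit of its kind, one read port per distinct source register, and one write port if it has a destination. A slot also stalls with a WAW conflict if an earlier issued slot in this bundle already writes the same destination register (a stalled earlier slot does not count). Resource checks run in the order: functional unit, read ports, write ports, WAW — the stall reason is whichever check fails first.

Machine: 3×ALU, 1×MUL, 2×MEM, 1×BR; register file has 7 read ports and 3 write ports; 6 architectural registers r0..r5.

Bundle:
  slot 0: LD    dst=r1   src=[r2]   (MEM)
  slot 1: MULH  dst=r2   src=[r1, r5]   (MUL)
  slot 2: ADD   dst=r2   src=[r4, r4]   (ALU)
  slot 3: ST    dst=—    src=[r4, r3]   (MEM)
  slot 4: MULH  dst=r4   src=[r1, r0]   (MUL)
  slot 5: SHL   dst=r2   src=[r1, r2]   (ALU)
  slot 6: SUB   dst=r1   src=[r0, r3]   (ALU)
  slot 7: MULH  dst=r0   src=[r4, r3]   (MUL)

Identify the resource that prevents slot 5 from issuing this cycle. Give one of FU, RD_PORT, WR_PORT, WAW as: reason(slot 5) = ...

reason(slot 5) = WAW

#0 MEM src=r2 dispatched  <A:3 Mu:1 Ld:1 B:1 rd:6 wr:2>
#1 MUL src=r1,r5 dispatched  <A:3 Mu:0 Ld:1 B:1 rd:4 wr:1>
#2 ALU src=r4,r4 held:WAW  <A:3 Mu:0 Ld:1 B:1 rd:4 wr:1>
#3 MEM src=r4,r3 dispatched  <A:3 Mu:0 Ld:0 B:1 rd:2 wr:1>
#4 MUL src=r1,r0 held:FU  <A:3 Mu:0 Ld:0 B:1 rd:2 wr:1>
#5 ALU src=r1,r2 held:WAW  <A:3 Mu:0 Ld:0 B:1 rd:2 wr:1>
#6 ALU src=r0,r3 held:WAW  <A:3 Mu:0 Ld:0 B:1 rd:2 wr:1>
#7 MUL src=r4,r3 held:FU  <A:3 Mu:0 Ld:0 B:1 rd:2 wr:1>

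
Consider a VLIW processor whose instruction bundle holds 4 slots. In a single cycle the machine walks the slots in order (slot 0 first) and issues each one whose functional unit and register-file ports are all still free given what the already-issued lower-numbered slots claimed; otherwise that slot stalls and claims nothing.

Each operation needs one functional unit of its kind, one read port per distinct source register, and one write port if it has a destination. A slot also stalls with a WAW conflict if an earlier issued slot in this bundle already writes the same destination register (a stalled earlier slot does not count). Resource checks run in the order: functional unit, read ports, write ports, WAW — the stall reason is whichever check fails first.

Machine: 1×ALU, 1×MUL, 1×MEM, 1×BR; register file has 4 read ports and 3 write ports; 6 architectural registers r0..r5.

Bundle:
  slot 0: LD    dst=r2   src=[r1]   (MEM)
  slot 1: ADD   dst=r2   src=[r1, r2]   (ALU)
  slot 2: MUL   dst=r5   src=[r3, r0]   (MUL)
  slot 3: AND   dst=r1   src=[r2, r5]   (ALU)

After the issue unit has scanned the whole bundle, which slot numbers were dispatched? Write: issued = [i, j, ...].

issued = [0, 2]

slot 0 (MEM): ISSUE — free A1,Mu1,Ld0,B1 rp3 wp2
slot 1 (ALU): stall WAW — free A1,Mu1,Ld0,B1 rp3 wp2
slot 2 (MUL): ISSUE — free A1,Mu0,Ld0,B1 rp1 wp1
slot 3 (ALU): stall RD_PORT — free A1,Mu0,Ld0,B1 rp1 wp1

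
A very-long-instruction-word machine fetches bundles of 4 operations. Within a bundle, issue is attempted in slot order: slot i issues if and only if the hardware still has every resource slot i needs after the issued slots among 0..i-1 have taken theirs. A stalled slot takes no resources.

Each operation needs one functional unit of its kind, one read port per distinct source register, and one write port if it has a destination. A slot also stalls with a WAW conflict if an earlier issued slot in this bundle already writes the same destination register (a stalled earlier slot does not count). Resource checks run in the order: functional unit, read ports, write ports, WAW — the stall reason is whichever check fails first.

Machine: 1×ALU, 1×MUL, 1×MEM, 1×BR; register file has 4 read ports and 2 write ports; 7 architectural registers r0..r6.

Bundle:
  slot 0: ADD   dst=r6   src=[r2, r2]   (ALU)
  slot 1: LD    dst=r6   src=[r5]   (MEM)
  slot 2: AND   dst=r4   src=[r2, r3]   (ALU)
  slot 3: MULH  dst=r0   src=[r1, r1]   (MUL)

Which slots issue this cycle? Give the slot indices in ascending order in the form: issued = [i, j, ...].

issued = [0, 3]

#0 ALU src=r2,r2 dispatched  <A:0 Mu:1 Ld:1 B:1 rd:3 wr:1>
#1 MEM src=r5 held:WAW  <A:0 Mu:1 Ld:1 B:1 rd:3 wr:1>
#2 ALU src=r2,r3 held:FU  <A:0 Mu:1 Ld:1 B:1 rd:3 wr:1>
#3 MUL src=r1,r1 dispatched  <A:0 Mu:0 Ld:1 B:1 rd:2 wr:0>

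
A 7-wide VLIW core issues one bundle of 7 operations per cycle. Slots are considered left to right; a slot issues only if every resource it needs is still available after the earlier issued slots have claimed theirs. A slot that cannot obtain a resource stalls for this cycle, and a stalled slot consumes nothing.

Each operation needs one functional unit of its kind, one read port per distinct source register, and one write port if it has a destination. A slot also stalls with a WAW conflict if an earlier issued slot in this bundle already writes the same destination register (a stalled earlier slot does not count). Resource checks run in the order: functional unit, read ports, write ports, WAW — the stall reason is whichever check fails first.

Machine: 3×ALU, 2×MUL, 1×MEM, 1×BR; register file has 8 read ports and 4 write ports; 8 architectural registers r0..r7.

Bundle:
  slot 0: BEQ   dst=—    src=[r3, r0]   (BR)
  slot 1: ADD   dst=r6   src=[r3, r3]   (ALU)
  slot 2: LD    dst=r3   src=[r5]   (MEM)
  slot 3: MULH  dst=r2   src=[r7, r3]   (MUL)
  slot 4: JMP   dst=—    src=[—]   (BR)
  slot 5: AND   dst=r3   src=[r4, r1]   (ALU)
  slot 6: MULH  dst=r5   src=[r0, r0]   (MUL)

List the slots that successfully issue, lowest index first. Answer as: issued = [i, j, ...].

issued = [0, 1, 2, 3, 6]

#0 BR src=r3,r0 dispatched  <A:3 Mu:2 Ld:1 B:0 rd:6 wr:4>
#1 ALU src=r3,r3 dispatched  <A:2 Mu:2 Ld:1 B:0 rd:5 wr:3>
#2 MEM src=r5 dispatched  <A:2 Mu:2 Ld:0 B:0 rd:4 wr:2>
#3 MUL src=r7,r3 dispatched  <A:2 Mu:1 Ld:0 B:0 rd:2 wr:1>
#4 BR src=- held:FU  <A:2 Mu:1 Ld:0 B:0 rd:2 wr:1>
#5 ALU src=r4,r1 held:WAW  <A:2 Mu:1 Ld:0 B:0 rd:2 wr:1>
#6 MUL src=r0,r0 dispatched  <A:2 Mu:0 Ld:0 B:0 rd:1 wr:0>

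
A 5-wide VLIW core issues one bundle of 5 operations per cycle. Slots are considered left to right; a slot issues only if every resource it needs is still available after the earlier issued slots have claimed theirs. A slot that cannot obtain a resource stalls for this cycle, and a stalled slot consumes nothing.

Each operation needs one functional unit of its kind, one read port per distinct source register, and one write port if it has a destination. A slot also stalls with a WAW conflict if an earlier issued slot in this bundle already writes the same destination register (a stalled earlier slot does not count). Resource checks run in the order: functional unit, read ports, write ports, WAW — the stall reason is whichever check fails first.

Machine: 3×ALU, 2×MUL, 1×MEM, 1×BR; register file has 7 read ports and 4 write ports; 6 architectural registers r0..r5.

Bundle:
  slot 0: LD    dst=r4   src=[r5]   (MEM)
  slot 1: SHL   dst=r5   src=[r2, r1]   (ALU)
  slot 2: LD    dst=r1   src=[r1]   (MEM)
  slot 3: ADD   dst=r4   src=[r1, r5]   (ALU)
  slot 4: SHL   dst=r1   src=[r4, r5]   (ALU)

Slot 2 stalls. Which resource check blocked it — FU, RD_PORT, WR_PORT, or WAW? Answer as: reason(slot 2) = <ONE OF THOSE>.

reason(slot 2) = FU

#0 MEM src=r5 dispatched  <A:3 Mu:2 Ld:0 B:1 rd:6 wr:3>
#1 ALU src=r2,r1 dispatched  <A:2 Mu:2 Ld:0 B:1 rd:4 wr:2>
#2 MEM src=r1 held:FU  <A:2 Mu:2 Ld:0 B:1 rd:4 wr:2>
#3 ALU src=r1,r5 held:WAW  <A:2 Mu:2 Ld:0 B:1 rd:4 wr:2>
#4 ALU src=r4,r5 dispatched  <A:1 Mu:2 Ld:0 B:1 rd:2 wr:1>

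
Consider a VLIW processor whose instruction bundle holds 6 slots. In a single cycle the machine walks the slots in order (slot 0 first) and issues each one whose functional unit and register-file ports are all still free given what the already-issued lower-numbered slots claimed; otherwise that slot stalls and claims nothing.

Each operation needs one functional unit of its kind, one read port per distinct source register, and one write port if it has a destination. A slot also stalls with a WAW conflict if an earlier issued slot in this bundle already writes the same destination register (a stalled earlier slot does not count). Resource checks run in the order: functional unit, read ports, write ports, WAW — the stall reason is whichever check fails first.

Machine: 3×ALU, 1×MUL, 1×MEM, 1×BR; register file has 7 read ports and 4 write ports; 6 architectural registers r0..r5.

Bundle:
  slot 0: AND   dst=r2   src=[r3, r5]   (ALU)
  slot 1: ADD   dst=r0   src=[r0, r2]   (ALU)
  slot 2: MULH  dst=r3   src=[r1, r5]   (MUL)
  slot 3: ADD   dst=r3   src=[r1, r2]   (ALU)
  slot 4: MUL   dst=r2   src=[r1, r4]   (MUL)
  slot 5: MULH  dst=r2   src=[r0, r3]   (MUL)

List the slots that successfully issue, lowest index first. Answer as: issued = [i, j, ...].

  0. ALU→r2 ⇒ go  {2A/1Mu/1Ld/1B | 5r 3w}
  1. ALU→r0 ⇒ go  {1A/1Mu/1Ld/1B | 3r 2w}
  2. MUL→r3 ⇒ go  {1A/0Mu/1Ld/1B | 1r 1w}
  3. ALU→r3 ⇒ no(RD_PORT)  {1A/0Mu/1Ld/1B | 1r 1w}
  4. MUL→r2 ⇒ no(FU)  {1A/0Mu/1Ld/1B | 1r 1w}
  5. MUL→r2 ⇒ no(FU)  {1A/0Mu/1Ld/1B | 1r 1w}

issued = [0, 1, 2]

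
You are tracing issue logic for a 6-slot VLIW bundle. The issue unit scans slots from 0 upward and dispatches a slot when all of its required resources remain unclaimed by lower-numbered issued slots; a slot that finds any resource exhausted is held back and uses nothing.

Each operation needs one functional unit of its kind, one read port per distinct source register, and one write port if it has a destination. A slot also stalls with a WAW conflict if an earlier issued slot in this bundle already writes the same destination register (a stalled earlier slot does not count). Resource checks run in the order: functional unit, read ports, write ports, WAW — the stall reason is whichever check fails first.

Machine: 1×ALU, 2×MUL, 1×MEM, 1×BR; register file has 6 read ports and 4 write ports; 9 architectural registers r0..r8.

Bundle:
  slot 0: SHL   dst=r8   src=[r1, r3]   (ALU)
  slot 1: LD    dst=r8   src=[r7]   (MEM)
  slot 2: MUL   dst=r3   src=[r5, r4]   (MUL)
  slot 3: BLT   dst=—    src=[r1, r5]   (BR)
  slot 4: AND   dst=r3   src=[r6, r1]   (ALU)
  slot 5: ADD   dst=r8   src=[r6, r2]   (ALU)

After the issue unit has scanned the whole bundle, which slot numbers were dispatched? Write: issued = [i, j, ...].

slot 0 (ALU): ISSUE — free A0,Mu2,Ld1,B1 rp4 wp3
slot 1 (MEM): stall WAW — free A0,Mu2,Ld1,B1 rp4 wp3
slot 2 (MUL): ISSUE — free A0,Mu1,Ld1,B1 rp2 wp2
slot 3 (BR): ISSUE — free A0,Mu1,Ld1,B0 rp0 wp2
slot 4 (ALU): stall FU — free A0,Mu1,Ld1,B0 rp0 wp2
slot 5 (ALU): stall FU — free A0,Mu1,Ld1,B0 rp0 wp2

issued = [0, 2, 3]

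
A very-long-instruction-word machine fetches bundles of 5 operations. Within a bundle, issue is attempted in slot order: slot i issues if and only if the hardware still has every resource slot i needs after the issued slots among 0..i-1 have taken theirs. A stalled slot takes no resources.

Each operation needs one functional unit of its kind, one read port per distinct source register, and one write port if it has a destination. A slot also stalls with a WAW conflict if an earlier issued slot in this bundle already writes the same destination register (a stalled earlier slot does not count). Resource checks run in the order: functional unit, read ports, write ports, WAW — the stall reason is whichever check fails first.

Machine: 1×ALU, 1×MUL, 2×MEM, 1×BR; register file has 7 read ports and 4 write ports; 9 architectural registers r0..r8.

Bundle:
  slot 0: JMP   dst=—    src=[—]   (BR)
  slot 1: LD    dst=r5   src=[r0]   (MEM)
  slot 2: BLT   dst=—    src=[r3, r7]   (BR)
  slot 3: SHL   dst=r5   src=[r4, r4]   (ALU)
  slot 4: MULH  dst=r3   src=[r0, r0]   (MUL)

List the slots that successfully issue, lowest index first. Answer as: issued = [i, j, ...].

issued = [0, 1, 4]

#0 BR src=- dispatched  <A:1 Mu:1 Ld:2 B:0 rd:7 wr:4>
#1 MEM src=r0 dispatched  <A:1 Mu:1 Ld:1 B:0 rd:6 wr:3>
#2 BR src=r3,r7 held:FU  <A:1 Mu:1 Ld:1 B:0 rd:6 wr:3>
#3 ALU src=r4,r4 held:WAW  <A:1 Mu:1 Ld:1 B:0 rd:6 wr:3>
#4 MUL src=r0,r0 dispatched  <A:1 Mu:0 Ld:1 B:0 rd:5 wr:2>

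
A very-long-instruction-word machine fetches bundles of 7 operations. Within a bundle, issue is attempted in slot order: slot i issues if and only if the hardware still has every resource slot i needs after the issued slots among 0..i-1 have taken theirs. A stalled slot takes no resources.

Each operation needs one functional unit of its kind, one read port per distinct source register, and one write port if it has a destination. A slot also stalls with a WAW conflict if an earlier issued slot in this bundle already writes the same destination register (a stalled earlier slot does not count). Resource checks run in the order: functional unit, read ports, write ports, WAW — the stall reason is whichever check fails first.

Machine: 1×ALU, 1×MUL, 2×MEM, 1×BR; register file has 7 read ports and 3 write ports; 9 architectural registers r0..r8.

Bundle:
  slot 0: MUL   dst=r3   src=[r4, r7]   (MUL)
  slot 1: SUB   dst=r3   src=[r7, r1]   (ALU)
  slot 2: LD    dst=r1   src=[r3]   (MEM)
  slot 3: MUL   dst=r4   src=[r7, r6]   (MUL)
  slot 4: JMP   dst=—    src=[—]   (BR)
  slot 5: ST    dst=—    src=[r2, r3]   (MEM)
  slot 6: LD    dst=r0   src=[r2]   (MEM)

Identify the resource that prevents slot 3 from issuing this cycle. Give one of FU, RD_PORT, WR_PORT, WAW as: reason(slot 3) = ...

(0) want 1×MUL +2rd +1wr — yes → AL1|MU0|ME2|BR1|rd5|wr2
(1) want 1×ALU +2rd +1wr — WAW → AL1|MU0|ME2|BR1|rd5|wr2
(2) want 1×MEM +1rd +1wr — yes → AL1|MU0|ME1|BR1|rd4|wr1
(3) want 1×MUL +2rd +1wr — FU → AL1|MU0|ME1|BR1|rd4|wr1
(4) want 1×BR +0rd +0wr — yes → AL1|MU0|ME1|BR0|rd4|wr1
(5) want 1×MEM +2rd +0wr — yes → AL1|MU0|ME0|BR0|rd2|wr1
(6) want 1×MEM +1rd +1wr — FU → AL1|MU0|ME0|BR0|rd2|wr1

reason(slot 3) = FU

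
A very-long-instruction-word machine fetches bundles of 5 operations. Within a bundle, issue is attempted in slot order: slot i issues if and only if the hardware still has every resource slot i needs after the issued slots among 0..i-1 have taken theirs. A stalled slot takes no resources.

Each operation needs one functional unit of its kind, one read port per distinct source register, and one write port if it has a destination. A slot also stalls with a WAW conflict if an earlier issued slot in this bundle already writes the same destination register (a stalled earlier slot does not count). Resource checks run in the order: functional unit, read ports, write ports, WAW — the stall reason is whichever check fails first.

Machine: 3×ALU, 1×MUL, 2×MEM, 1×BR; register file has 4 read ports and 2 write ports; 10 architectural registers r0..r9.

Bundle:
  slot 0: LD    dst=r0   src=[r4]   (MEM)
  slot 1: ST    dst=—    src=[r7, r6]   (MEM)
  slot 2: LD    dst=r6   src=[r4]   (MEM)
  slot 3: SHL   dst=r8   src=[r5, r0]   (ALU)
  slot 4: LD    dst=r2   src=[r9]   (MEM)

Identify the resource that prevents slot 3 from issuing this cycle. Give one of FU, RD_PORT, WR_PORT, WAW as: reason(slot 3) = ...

slot 0 (MEM): ISSUE — free A3,Mu1,Ld1,B1 rp3 wp1
slot 1 (MEM): ISSUE — free A3,Mu1,Ld0,B1 rp1 wp1
slot 2 (MEM): stall FU — free A3,Mu1,Ld0,B1 rp1 wp1
slot 3 (ALU): stall RD_PORT — free A3,Mu1,Ld0,B1 rp1 wp1
slot 4 (MEM): stall FU — free A3,Mu1,Ld0,B1 rp1 wp1

reason(slot 3) = RD_PORT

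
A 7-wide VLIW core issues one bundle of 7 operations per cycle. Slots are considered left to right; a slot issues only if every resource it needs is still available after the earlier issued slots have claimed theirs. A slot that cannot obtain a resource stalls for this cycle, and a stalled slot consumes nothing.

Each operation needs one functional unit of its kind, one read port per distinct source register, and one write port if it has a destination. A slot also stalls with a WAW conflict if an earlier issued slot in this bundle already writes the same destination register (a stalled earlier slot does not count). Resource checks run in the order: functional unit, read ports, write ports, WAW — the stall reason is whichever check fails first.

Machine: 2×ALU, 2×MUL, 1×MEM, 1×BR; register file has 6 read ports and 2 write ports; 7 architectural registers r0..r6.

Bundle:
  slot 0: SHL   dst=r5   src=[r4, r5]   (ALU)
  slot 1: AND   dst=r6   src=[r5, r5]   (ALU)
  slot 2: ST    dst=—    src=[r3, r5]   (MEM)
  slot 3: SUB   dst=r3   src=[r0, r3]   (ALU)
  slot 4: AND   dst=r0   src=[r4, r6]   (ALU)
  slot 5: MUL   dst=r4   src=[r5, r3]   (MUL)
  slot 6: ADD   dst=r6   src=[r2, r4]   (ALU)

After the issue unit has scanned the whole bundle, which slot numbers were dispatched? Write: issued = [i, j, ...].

(0) want 1×ALU +2rd +1wr — yes → AL1|MU2|ME1|BR1|rd4|wr1
(1) want 1×ALU +1rd +1wr — yes → AL0|MU2|ME1|BR1|rd3|wr0
(2) want 1×MEM +2rd +0wr — yes → AL0|MU2|ME0|BR1|rd1|wr0
(3) want 1×ALU +2rd +1wr — FU → AL0|MU2|ME0|BR1|rd1|wr0
(4) want 1×ALU +2rd +1wr — FU → AL0|MU2|ME0|BR1|rd1|wr0
(5) want 1×MUL +2rd +1wr — RD_PORT → AL0|MU2|ME0|BR1|rd1|wr0
(6) want 1×ALU +2rd +1wr — FU → AL0|MU2|ME0|BR1|rd1|wr0

issued = [0, 1, 2]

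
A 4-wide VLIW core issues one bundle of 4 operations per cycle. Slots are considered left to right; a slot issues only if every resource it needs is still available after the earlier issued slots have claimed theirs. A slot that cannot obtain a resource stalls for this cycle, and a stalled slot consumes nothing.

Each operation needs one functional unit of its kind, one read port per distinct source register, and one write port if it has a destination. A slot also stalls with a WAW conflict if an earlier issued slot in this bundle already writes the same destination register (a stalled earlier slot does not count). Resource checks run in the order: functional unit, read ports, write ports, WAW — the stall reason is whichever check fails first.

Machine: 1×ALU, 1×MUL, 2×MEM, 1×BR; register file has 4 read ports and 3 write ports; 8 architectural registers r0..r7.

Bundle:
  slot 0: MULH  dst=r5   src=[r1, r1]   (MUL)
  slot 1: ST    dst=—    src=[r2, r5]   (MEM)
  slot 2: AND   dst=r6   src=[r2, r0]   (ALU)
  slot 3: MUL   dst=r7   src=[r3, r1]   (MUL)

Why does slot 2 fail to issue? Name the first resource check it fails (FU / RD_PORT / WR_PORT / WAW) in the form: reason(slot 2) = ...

reason(slot 2) = RD_PORT

slot 0 (MUL): ISSUE — free A1,Mu0,Ld2,B1 rp3 wp2
slot 1 (MEM): ISSUE — free A1,Mu0,Ld1,B1 rp1 wp2
slot 2 (ALU): stall RD_PORT — free A1,Mu0,Ld1,B1 rp1 wp2
slot 3 (MUL): stall FU — free A1,Mu0,Ld1,B1 rp1 wp2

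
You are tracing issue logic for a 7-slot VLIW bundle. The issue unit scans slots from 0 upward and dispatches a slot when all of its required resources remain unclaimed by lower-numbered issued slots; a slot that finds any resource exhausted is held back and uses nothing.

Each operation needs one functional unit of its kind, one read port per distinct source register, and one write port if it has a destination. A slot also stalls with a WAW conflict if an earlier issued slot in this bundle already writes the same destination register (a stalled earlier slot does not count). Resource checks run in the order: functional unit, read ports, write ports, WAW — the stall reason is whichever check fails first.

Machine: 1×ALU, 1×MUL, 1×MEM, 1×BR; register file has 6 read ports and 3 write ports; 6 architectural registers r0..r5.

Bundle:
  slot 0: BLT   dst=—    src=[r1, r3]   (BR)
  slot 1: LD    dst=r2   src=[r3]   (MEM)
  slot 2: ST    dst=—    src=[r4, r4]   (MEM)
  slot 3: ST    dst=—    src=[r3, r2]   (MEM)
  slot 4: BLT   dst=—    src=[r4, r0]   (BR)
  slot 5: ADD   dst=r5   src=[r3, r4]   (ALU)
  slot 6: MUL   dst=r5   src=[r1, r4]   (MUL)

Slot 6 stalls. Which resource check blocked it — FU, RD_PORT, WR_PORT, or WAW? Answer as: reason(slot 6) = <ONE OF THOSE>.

#0 BR src=r1,r3 dispatched  <A:1 Mu:1 Ld:1 B:0 rd:4 wr:3>
#1 MEM src=r3 dispatched  <A:1 Mu:1 Ld:0 B:0 rd:3 wr:2>
#2 MEM src=r4,r4 held:FU  <A:1 Mu:1 Ld:0 B:0 rd:3 wr:2>
#3 MEM src=r3,r2 held:FU  <A:1 Mu:1 Ld:0 B:0 rd:3 wr:2>
#4 BR src=r4,r0 held:FU  <A:1 Mu:1 Ld:0 B:0 rd:3 wr:2>
#5 ALU src=r3,r4 dispatched  <A:0 Mu:1 Ld:0 B:0 rd:1 wr:1>
#6 MUL src=r1,r4 held:RD_PORT  <A:0 Mu:1 Ld:0 B:0 rd:1 wr:1>

reason(slot 6) = RD_PORT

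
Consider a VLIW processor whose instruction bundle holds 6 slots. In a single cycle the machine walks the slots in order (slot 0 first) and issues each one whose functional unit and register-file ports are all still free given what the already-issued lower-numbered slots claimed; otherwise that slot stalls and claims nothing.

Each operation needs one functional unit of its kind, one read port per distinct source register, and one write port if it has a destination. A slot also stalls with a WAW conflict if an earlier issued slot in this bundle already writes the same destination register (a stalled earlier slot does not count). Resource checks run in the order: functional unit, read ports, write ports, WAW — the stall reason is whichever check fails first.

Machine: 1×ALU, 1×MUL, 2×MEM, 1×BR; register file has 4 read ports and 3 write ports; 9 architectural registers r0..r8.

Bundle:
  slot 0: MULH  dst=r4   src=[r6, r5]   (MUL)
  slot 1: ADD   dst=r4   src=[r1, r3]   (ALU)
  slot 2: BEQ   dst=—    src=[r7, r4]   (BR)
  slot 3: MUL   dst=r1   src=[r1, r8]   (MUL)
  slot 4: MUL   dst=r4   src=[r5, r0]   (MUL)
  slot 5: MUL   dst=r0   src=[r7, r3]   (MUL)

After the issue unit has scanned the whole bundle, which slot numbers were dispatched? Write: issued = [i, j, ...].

#0 MUL src=r6,r5 dispatched  <A:1 Mu:0 Ld:2 B:1 rd:2 wr:2>
#1 ALU src=r1,r3 held:WAW  <A:1 Mu:0 Ld:2 B:1 rd:2 wr:2>
#2 BR src=r7,r4 dispatched  <A:1 Mu:0 Ld:2 B:0 rd:0 wr:2>
#3 MUL src=r1,r8 held:FU  <A:1 Mu:0 Ld:2 B:0 rd:0 wr:2>
#4 MUL src=r5,r0 held:FU  <A:1 Mu:0 Ld:2 B:0 rd:0 wr:2>
#5 MUL src=r7,r3 held:FU  <A:1 Mu:0 Ld:2 B:0 rd:0 wr:2>

issued = [0, 2]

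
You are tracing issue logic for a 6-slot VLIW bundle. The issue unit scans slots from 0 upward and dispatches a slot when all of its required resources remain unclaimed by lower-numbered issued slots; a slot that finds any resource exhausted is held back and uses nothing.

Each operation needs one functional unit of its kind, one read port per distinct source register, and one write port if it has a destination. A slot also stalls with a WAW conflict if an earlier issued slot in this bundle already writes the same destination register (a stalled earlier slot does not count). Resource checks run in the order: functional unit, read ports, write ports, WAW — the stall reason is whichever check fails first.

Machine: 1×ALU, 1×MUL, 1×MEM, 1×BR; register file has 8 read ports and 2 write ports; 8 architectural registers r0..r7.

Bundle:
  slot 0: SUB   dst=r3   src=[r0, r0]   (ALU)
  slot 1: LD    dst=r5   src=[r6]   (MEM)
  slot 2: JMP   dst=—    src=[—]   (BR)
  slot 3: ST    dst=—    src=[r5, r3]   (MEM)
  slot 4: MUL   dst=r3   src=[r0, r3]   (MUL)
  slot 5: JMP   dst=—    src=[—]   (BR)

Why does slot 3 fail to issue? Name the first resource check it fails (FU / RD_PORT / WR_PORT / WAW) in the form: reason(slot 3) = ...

[0] ALU needs rd=1 wr=1: ok; after: ALU=0 MUL=1 MEM=1 BR=1, R=7, W=1
[1] MEM needs rd=1 wr=1: ok; after: ALU=0 MUL=1 MEM=0 BR=1, R=6, W=0
[2] BR needs rd=0 wr=0: ok; after: ALU=0 MUL=1 MEM=0 BR=0, R=6, W=0
[3] MEM needs rd=2 wr=0: FU; after: ALU=0 MUL=1 MEM=0 BR=0, R=6, W=0
[4] MUL needs rd=2 wr=1: WR_PORT; after: ALU=0 MUL=1 MEM=0 BR=0, R=6, W=0
[5] BR needs rd=0 wr=0: FU; after: ALU=0 MUL=1 MEM=0 BR=0, R=6, W=0

reason(slot 3) = FU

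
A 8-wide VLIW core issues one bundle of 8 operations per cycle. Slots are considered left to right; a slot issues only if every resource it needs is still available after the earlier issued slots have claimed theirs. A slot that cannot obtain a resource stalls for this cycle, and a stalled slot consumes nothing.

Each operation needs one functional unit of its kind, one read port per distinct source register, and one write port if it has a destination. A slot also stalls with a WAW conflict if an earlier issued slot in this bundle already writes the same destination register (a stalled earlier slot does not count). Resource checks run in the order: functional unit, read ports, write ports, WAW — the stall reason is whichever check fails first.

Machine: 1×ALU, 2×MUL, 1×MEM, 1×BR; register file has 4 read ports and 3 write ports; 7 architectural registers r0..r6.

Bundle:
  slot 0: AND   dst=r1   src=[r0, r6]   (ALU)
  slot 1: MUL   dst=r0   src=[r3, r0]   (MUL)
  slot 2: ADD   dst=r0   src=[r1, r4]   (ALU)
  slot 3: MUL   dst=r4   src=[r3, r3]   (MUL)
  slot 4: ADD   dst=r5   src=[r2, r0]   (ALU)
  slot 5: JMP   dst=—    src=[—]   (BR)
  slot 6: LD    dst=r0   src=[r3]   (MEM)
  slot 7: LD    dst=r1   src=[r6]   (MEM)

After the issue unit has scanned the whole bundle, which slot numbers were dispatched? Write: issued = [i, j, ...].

issued = [0, 1, 5]

slot 0 (ALU): ISSUE — free A0,Mu2,Ld1,B1 rp2 wp2
slot 1 (MUL): ISSUE — free A0,Mu1,Ld1,B1 rp0 wp1
slot 2 (ALU): stall FU — free A0,Mu1,Ld1,B1 rp0 wp1
slot 3 (MUL): stall RD_PORT — free A0,Mu1,Ld1,B1 rp0 wp1
slot 4 (ALU): stall FU — free A0,Mu1,Ld1,B1 rp0 wp1
slot 5 (BR): ISSUE — free A0,Mu1,Ld1,B0 rp0 wp1
slot 6 (MEM): stall RD_PORT — free A0,Mu1,Ld1,B0 rp0 wp1
slot 7 (MEM): stall RD_PORT — free A0,Mu1,Ld1,B0 rp0 wp1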